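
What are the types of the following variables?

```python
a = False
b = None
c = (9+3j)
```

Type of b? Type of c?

b is assigned None, whose type is NoneType; c is assigned (9+3j), an int plus an imaginary literal (j suffix), which evaluates to complex

NoneType, complex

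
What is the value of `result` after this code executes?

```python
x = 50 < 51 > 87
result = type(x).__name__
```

x is bool; result = 'bool'

'bool'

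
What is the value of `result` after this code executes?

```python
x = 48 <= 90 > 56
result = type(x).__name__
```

x is bool; result = 'bool'

'bool'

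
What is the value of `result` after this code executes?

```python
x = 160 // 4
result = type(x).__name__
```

x is int; result = 'int'

'int'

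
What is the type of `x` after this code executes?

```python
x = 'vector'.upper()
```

str.upper() returns str

str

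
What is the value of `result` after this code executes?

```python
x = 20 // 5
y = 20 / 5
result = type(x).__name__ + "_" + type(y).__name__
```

x is int; y is float; result = 'int_float'

'int_float'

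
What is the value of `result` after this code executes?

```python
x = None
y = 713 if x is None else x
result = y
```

x = None; y = 713; result = 713

713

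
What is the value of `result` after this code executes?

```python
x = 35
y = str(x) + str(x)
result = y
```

x = 35; y = '3535'; result = '3535'

'3535'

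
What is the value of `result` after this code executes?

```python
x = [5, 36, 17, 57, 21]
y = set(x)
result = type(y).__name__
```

x is list; y is set; result = 'set'

'set'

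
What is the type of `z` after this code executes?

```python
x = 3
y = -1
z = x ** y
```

int ** negative = float

float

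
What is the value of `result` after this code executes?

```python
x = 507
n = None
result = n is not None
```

x = 507; n = None; result = False

False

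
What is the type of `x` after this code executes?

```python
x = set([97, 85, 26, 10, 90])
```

set() constructor returns set

set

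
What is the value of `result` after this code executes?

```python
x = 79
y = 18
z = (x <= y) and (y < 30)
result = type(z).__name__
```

x is int; y is int; z is bool; result = 'bool'

'bool'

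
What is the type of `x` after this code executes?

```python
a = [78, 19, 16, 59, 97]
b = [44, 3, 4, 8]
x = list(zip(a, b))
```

list(zip()) returns a list of tuples

list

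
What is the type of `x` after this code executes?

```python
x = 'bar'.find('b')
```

str.find() returns int index

int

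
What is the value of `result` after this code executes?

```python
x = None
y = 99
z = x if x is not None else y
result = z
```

x = None; y = 99; z = 99; result = 99

99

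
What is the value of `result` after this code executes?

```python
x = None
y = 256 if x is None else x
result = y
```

x = None; y = 256; result = 256

256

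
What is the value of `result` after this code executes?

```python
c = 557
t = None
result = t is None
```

c = 557; t = None; result = True

True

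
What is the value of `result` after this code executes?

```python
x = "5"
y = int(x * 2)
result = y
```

x = '5'; y = 55; result = 55

55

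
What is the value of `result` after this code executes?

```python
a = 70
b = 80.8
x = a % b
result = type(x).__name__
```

a is int; b is float; x is float; result = 'float'

'float'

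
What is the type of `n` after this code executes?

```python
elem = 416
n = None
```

None has type NoneType

NoneType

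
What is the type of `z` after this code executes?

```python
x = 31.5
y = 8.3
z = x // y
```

float // float = float

float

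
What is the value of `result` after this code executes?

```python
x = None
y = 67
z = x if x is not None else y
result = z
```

x = None; y = 67; z = 67; result = 67

67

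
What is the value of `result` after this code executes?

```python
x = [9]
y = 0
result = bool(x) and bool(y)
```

x = [9]; y = 0; result = False

False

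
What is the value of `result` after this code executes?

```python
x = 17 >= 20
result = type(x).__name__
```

x is bool; result = 'bool'

'bool'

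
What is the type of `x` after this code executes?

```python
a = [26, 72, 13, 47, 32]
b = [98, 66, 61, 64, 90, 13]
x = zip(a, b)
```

zip() returns a zip object

zip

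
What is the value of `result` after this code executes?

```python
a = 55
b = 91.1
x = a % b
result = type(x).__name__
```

a is int; b is float; x is float; result = 'float'

'float'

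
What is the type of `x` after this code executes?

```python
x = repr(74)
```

repr() returns str

str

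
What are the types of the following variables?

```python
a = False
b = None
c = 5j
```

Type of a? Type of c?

a is assigned the constant False, which has type bool; c is assigned 5j, an imaginary literal (j suffix), which has type complex

bool, complex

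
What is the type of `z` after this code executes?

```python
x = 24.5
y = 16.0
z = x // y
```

float // float = float

float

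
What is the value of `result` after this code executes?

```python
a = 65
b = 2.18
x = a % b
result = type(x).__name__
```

a is int; b is float; x is float; result = 'float'

'float'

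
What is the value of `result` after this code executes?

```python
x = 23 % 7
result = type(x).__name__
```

x is int; result = 'int'

'int'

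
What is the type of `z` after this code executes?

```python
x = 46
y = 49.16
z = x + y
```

int + float = float

float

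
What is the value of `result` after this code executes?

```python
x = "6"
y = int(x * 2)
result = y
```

x = '6'; y = 66; result = 66

66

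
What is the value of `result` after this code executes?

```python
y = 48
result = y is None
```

y = 48; result = False

False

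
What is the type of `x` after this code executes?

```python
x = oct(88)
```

oct() returns str representation

str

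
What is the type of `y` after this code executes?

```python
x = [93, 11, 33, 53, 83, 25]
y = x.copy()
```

list.copy() returns list

list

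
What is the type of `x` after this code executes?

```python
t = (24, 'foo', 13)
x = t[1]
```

Index 1 of tuple is a str literal

str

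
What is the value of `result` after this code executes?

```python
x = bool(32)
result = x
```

x = True; result = True

True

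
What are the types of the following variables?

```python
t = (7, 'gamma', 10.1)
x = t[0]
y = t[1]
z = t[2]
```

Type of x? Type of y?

tuple[0] is int; tuple[1] is str

int, str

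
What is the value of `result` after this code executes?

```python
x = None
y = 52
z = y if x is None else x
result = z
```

x = None; y = 52; z = 52; result = 52

52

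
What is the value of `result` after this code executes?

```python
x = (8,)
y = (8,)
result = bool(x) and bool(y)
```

x = (8,); y = (8,); result = True

True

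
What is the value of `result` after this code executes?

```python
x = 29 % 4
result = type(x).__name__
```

x is int; result = 'int'

'int'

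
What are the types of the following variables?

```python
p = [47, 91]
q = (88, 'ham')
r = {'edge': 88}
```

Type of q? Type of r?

q is assigned a tuple (parenthesized, comma-separated values); r is assigned a dict literal ({key: value})

tuple, dict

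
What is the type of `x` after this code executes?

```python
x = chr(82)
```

chr() returns str (single char)

str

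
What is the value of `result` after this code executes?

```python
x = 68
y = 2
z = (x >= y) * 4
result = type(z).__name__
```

x is int; y is int; z is int; result = 'int'

'int'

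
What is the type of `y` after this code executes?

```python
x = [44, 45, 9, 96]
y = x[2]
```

Indexing list[int] returns int

int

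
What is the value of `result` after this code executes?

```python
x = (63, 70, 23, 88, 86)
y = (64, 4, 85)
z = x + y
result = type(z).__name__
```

x is tuple; y is tuple; z is tuple; result = 'tuple'

'tuple'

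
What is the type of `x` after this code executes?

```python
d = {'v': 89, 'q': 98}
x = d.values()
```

.values() returns dict_values view

dict_values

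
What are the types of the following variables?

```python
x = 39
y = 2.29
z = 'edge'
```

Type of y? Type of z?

y is assigned a number with a decimal point, so it is a float; z is assigned a quoted string literal, so it is a str

float, str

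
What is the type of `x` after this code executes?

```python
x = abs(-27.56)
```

abs() of float returns float

float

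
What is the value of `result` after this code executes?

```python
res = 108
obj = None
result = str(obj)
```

res = 108; obj = None; result = 'None'

'None'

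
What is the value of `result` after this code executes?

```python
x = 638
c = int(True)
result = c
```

x = 638; c = 1; result = 1

1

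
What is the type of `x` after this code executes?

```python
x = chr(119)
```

chr() returns str (single char)

str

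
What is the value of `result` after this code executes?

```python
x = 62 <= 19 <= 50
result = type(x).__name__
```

x is bool; result = 'bool'

'bool'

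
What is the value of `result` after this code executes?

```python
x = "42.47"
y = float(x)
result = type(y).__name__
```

x is str; y is float; result = 'float'

'float'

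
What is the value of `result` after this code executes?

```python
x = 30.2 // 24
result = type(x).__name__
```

x is float; result = 'float'

'float'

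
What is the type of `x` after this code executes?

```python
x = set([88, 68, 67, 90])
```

set() constructor returns set

set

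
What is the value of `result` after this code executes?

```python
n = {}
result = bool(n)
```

n = {}; result = False

False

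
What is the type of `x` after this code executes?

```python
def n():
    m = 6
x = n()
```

Function without return returns None

NoneType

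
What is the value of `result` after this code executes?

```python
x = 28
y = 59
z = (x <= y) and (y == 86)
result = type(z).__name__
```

x is int; y is int; z is bool; result = 'bool'

'bool'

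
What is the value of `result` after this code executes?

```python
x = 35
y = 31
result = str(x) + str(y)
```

x = 35; y = 31; result = '3531'

'3531'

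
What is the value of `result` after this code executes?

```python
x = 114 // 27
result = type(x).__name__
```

x is int; result = 'int'

'int'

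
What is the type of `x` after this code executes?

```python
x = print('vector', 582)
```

print() returns None

NoneType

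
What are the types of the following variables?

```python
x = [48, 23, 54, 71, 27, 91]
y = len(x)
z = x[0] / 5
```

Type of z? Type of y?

int / int = float; len() returns int

float, int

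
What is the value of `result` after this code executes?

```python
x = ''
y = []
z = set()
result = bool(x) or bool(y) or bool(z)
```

x = ''; y = []; z = set(); result = False

False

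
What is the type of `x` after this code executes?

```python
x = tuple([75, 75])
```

tuple() constructor returns tuple

tuple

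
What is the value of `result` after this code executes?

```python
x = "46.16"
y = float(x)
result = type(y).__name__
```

x is str; y is float; result = 'float'

'float'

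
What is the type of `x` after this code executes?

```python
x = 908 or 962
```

'or' returns first truthy value (int)

int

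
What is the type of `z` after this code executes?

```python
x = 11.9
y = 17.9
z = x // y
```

float // float = float

float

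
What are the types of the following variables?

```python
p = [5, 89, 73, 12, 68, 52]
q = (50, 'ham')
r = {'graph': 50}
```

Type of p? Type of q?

p is assigned a list literal (square brackets); q is assigned a tuple (parenthesized, comma-separated values)

list, tuple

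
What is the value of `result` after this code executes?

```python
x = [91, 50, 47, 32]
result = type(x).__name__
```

x is list; result = 'list'

'list'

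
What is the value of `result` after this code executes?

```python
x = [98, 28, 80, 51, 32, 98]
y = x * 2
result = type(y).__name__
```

x is list; y is list; result = 'list'

'list'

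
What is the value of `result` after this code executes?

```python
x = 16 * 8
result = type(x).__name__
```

x is int; result = 'int'

'int'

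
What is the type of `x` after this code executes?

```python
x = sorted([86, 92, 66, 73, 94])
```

sorted() always returns list

list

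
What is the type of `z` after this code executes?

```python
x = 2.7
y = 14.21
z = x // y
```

float // float = float

float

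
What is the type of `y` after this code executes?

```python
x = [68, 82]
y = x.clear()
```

list.clear() returns None

NoneType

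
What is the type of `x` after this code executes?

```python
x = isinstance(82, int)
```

isinstance() returns bool

bool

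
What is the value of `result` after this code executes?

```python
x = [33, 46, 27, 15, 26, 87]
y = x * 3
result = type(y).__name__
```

x is list; y is list; result = 'list'

'list'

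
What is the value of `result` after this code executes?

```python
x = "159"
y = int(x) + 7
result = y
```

x = '159'; y = 166; result = 166

166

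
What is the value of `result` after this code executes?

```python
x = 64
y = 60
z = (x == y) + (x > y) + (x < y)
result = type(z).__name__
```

x is int; y is int; z is int; result = 'int'

'int'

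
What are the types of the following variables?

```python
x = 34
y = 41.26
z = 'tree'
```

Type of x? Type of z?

x is assigned a bare integer (no decimal point), so it is an int; z is assigned a quoted string literal, so it is a str

int, str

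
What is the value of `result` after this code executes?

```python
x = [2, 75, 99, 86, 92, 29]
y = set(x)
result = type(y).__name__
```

x is list; y is set; result = 'set'

'set'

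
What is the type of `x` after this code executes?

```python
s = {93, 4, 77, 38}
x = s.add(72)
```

set.add() returns None (mutates in place)

NoneType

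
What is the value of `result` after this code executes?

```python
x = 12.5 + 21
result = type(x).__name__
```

x is float; result = 'float'

'float'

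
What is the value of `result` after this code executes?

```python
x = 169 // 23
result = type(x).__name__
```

x is int; result = 'int'

'int'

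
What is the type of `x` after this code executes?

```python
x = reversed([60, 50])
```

reversed() on a list returns list_reverseiterator

list_reverseiterator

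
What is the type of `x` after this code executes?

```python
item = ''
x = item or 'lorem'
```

'or' returns first truthy value (str)

str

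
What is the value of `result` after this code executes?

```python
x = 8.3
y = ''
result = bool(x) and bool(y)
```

x = 8.3; y = ''; result = False

False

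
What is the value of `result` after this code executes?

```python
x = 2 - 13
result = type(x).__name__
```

x is int; result = 'int'

'int'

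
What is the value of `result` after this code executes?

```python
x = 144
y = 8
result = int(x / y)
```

x = 144; y = 8; result = 18

18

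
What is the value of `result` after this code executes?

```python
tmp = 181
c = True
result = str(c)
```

tmp = 181; c = True; result = 'True'

'True'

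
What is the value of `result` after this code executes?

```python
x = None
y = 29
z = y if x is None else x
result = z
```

x = None; y = 29; z = 29; result = 29

29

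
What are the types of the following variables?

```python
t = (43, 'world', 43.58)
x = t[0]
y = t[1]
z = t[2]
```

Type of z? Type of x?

tuple[2] is float; tuple[0] is int

float, int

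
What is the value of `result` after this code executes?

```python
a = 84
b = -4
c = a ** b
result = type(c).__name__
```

a is int; b is int; c is float; result = 'float'

'float'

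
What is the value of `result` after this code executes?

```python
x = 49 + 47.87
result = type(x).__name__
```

x is float; result = 'float'

'float'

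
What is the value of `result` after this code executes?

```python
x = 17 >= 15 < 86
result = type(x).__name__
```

x is bool; result = 'bool'

'bool'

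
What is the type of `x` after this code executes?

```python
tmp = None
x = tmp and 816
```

'and' returns first falsy value (None)

NoneType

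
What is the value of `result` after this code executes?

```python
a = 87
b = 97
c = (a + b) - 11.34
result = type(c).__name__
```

a is int; b is int; c is float; result = 'float'

'float'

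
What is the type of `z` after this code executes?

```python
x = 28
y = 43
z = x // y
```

int // int = int

int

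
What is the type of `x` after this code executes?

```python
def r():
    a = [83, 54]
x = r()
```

Function without return returns None

NoneType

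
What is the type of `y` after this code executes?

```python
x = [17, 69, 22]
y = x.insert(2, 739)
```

list.insert() returns None

NoneType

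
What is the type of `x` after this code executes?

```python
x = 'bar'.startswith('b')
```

str.startswith() returns bool

bool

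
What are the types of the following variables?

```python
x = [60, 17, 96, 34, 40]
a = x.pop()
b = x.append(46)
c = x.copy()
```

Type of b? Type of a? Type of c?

append() returns None; pop() returns element; copy() returns list

NoneType, int, list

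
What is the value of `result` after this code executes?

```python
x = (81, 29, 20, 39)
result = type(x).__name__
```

x is tuple; result = 'tuple'

'tuple'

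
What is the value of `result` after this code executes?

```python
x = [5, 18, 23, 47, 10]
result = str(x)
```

x = [5, 18, 23, 47, 10]; result = '[5, 18, 23, 47, 10]'

'[5, 18, 23, 47, 10]'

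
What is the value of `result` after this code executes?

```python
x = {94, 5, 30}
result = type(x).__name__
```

x is set; result = 'set'

'set'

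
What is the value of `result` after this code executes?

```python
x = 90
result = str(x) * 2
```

x = 90; result = '9090'

'9090'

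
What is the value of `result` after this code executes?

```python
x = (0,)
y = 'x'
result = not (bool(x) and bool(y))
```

x = (0,); y = 'x'; result = False

False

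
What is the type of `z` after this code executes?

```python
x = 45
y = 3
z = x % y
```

int % int = int

int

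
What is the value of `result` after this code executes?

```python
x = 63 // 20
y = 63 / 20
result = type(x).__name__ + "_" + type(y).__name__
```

x is int; y is float; result = 'int_float'

'int_float'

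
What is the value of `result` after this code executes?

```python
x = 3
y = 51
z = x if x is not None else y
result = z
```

x = 3; y = 51; z = 3; result = 3

3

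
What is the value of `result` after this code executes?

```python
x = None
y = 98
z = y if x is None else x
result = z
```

x = None; y = 98; z = 98; result = 98

98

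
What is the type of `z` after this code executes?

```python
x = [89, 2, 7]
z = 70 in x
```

'in' operator returns bool

bool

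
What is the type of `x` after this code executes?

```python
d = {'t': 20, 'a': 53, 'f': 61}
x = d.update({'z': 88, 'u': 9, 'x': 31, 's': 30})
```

dict.update() returns None

NoneType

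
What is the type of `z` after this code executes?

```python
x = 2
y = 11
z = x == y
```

Equality comparison returns bool

bool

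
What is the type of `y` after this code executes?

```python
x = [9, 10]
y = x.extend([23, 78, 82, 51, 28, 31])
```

list.extend() returns None

NoneType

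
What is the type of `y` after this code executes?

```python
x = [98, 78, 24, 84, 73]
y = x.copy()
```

list.copy() returns list

list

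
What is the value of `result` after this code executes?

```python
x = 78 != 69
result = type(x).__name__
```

x is bool; result = 'bool'

'bool'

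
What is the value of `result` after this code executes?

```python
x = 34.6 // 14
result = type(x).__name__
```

x is float; result = 'float'

'float'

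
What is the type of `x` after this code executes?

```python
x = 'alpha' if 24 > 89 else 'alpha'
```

Both branches of conditional are str

str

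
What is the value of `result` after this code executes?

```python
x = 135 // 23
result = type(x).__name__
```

x is int; result = 'int'

'int'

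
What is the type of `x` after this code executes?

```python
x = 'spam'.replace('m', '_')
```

str.replace() returns str

str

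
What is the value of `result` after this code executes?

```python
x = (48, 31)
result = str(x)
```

x = (48, 31); result = '(48, 31)'

'(48, 31)'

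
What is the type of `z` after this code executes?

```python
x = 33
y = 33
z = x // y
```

int // int = int

int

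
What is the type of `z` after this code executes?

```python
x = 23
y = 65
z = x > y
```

Comparison returns bool

bool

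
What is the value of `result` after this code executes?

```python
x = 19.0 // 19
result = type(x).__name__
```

x is float; result = 'float'

'float'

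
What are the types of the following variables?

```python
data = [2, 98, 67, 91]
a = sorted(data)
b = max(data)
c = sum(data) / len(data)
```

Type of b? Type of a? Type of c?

max of ints returns int; sorted() returns list; int / int = float

int, list, float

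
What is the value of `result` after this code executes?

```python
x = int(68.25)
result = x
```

x = 68; result = 68

68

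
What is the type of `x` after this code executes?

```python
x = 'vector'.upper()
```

str.upper() returns str

str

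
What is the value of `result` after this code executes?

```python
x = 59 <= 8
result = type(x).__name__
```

x is bool; result = 'bool'

'bool'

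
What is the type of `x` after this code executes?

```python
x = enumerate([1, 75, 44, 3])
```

enumerate() returns an enumerate object

enumerate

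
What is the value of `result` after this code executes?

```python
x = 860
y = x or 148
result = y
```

x = 860; y = 860; result = 860

860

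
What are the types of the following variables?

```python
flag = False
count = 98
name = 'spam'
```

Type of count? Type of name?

count is assigned a bare integer (no decimal point), so it is an int; name is assigned a quoted string literal, so it is a str

int, str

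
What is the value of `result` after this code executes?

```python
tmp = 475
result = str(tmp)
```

tmp = 475; result = '475'

'475'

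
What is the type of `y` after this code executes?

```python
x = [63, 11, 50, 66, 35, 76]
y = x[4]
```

Indexing list[int] returns int

int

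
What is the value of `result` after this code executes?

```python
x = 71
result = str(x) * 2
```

x = 71; result = '7171'

'7171'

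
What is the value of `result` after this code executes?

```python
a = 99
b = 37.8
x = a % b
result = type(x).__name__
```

a is int; b is float; x is float; result = 'float'

'float'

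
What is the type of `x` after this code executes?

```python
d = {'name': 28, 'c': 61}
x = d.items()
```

dict.items() returns dict_items view

dict_items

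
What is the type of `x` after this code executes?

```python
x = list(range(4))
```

list(range()) returns list

list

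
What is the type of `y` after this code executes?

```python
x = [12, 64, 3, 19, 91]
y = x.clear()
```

list.clear() returns None

NoneType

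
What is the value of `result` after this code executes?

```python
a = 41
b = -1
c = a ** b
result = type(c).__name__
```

a is int; b is int; c is float; result = 'float'

'float'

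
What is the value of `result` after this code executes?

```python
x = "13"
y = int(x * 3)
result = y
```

x = '13'; y = 131313; result = 131313

131313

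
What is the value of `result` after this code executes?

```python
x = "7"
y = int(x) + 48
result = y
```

x = '7'; y = 55; result = 55

55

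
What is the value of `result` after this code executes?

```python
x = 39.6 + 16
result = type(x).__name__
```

x is float; result = 'float'

'float'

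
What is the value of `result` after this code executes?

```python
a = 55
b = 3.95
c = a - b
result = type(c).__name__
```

a is int; b is float; c is float; result = 'float'

'float'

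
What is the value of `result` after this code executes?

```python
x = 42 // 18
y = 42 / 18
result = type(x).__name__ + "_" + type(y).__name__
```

x is int; y is float; result = 'int_float'

'int_float'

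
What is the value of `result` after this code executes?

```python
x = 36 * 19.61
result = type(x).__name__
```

x is float; result = 'float'

'float'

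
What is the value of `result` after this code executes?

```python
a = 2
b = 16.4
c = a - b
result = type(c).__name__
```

a is int; b is float; c is float; result = 'float'

'float'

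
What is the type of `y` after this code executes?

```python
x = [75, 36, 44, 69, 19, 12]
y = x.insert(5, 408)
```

list.insert() returns None

NoneType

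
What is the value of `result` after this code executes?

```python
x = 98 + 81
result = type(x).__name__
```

x is int; result = 'int'

'int'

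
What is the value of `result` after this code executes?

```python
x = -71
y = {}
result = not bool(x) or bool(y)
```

x = -71; y = {}; result = False

False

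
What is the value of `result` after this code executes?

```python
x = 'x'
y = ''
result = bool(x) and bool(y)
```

x = 'x'; y = ''; result = False

False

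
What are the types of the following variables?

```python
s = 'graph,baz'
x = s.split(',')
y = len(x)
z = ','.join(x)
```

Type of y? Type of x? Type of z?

len() returns int; str.split() returns list; str.join() returns str

int, list, str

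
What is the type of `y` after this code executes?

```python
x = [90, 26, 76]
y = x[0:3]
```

Slicing a list returns a list

list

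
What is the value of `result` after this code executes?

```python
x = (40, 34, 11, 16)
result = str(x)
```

x = (40, 34, 11, 16); result = '(40, 34, 11, 16)'

'(40, 34, 11, 16)'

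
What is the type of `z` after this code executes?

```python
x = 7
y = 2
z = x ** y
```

positive int ** positive int = int

int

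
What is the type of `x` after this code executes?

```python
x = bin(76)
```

bin() returns str representation

str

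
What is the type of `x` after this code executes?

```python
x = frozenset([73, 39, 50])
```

frozenset() returns frozenset

frozenset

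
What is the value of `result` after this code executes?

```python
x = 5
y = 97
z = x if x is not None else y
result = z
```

x = 5; y = 97; z = 5; result = 5

5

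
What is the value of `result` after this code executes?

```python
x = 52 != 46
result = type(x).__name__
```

x is bool; result = 'bool'

'bool'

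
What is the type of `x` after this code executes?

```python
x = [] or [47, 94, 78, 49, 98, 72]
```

'or' returns first truthy value (list)

list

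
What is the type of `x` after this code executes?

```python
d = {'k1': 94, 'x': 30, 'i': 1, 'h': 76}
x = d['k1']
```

Accessing dict[str, int] with str key returns int

int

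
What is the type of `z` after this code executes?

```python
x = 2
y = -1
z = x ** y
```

int ** negative = float

float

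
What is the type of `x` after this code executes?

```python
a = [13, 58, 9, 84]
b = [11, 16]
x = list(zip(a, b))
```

list(zip()) returns a list of tuples

list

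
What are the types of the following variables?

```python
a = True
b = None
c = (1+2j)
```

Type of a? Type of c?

a is assigned the constant True, which has type bool; c is assigned (1+2j), an int plus an imaginary literal (j suffix), which evaluates to complex

bool, complex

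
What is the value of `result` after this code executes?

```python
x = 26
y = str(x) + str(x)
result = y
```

x = 26; y = '2626'; result = '2626'

'2626'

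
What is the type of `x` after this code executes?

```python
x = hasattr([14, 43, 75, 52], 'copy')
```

hasattr() returns bool

bool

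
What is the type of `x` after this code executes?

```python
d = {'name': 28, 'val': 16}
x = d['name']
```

Accessing dict[str, int] with str key returns int

int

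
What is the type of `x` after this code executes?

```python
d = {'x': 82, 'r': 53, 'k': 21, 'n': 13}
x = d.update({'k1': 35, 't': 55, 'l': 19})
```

dict.update() returns None

NoneType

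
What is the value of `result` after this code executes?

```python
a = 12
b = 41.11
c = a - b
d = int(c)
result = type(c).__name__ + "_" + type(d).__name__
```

a is int; b is float; c is float; d is int; result = 'float_int'

'float_int'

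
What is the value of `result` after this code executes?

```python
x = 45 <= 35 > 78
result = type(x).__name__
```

x is bool; result = 'bool'

'bool'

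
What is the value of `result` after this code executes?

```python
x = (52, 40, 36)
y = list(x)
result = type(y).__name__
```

x is tuple; y is list; result = 'list'

'list'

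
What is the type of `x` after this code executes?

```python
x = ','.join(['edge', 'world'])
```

str.join() returns str

str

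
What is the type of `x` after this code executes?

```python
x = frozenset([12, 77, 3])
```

frozenset() returns frozenset

frozenset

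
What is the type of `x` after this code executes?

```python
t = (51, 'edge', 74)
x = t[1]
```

Index 1 of tuple is a str literal

str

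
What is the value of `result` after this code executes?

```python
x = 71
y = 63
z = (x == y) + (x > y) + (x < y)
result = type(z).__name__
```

x is int; y is int; z is int; result = 'int'

'int'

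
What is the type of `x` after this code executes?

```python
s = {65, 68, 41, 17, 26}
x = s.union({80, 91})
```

set.union() returns a new set

set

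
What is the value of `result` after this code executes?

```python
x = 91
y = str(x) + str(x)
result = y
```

x = 91; y = '9191'; result = '9191'

'9191'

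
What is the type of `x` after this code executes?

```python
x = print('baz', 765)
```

print() returns None

NoneType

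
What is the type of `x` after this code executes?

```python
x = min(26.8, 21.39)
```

min() of floats returns float

float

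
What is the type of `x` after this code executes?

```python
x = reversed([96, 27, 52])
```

reversed() on a list returns list_reverseiterator

list_reverseiterator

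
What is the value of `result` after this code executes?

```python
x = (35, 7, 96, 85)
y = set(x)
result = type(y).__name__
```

x is tuple; y is set; result = 'set'

'set'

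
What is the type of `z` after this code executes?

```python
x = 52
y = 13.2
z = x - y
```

int - float = float

float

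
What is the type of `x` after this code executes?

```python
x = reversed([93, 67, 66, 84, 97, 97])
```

reversed() on a list returns list_reverseiterator

list_reverseiterator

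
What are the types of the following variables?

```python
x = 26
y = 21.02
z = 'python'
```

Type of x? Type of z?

x is assigned a bare integer (no decimal point), so it is an int; z is assigned a quoted string literal, so it is a str

int, str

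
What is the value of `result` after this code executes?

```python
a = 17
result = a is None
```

a = 17; result = False

False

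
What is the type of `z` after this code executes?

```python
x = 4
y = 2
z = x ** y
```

positive int ** positive int = int

int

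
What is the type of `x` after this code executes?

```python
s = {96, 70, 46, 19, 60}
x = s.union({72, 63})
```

set.union() returns a new set

set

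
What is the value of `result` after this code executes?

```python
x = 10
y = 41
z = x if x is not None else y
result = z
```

x = 10; y = 41; z = 10; result = 10

10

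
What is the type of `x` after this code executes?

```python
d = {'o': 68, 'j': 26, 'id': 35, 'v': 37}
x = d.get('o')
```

dict.get() returns value type when found

int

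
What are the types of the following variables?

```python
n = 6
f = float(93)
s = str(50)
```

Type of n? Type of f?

n is assigned a bare integer (no decimal point), so it is an int; f is assigned the result of calling float(), which returns a float

int, float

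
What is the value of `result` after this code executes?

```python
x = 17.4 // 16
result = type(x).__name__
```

x is float; result = 'float'

'float'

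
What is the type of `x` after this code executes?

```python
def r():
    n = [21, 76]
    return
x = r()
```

Bare return returns None

NoneType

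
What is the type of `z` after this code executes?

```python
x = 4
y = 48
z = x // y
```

int // int = int

int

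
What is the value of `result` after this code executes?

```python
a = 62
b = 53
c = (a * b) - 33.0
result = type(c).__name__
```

a is int; b is int; c is float; result = 'float'

'float'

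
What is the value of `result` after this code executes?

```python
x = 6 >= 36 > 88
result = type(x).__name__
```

x is bool; result = 'bool'

'bool'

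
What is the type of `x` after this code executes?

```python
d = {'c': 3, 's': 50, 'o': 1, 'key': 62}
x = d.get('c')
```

dict.get() returns value type when found

int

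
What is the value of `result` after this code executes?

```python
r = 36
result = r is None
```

r = 36; result = False

False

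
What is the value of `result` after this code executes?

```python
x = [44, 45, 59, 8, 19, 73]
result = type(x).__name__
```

x is list; result = 'list'

'list'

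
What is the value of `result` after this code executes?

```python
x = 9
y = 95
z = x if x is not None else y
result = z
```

x = 9; y = 95; z = 9; result = 9

9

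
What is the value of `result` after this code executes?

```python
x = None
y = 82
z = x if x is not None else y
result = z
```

x = None; y = 82; z = 82; result = 82

82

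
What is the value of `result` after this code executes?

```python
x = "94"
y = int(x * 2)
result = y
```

x = '94'; y = 9494; result = 9494

9494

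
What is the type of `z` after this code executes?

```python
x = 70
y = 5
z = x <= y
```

Comparison returns bool

bool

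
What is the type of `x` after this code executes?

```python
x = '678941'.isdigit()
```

str.isdigit() returns bool

bool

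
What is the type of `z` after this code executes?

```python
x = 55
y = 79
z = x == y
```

Equality comparison returns bool

bool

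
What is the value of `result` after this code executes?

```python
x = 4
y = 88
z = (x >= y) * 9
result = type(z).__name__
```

x is int; y is int; z is int; result = 'int'

'int'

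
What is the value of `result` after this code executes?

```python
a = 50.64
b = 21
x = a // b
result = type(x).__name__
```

a is float; b is int; x is float; result = 'float'

'float'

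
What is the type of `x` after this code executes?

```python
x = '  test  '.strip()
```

str.strip() returns str

str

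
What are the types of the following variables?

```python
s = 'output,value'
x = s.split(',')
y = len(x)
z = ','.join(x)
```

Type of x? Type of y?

str.split() returns list; len() returns int

list, int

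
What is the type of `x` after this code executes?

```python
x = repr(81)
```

repr() returns str

str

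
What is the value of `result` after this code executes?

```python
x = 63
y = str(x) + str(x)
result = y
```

x = 63; y = '6363'; result = '6363'

'6363'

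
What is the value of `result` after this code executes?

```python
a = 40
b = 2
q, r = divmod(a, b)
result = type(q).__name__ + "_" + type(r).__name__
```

a is int; b is int; q is int; r is int; result = 'int_int'

'int_int'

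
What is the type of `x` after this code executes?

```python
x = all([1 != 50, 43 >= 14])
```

all() returns bool

bool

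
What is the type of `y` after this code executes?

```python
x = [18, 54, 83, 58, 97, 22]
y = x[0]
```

Indexing list[int] returns int

int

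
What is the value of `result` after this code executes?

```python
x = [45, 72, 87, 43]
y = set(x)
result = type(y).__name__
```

x is list; y is set; result = 'set'

'set'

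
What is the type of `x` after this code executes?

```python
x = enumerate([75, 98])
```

enumerate() returns an enumerate object

enumerate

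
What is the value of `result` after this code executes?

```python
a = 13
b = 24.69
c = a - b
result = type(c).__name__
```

a is int; b is float; c is float; result = 'float'

'float'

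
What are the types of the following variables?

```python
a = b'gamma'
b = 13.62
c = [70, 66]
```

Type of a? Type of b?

a is assigned a bytes literal (b'...' prefix); b is assigned a number with a decimal point, so it is a float

bytes, float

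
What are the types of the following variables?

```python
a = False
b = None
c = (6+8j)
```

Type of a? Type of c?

a is assigned the constant False, which has type bool; c is assigned (6+8j), an int plus an imaginary literal (j suffix), which evaluates to complex

bool, complex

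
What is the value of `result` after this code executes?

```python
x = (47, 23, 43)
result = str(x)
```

x = (47, 23, 43); result = '(47, 23, 43)'

'(47, 23, 43)'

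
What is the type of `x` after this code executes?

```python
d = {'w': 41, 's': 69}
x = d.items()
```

dict.items() returns dict_items view

dict_items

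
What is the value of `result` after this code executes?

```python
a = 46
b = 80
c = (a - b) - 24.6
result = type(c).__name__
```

a is int; b is int; c is float; result = 'float'

'float'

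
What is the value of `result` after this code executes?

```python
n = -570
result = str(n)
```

n = -570; result = '-570'

'-570'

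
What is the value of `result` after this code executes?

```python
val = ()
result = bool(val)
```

val = (); result = False

False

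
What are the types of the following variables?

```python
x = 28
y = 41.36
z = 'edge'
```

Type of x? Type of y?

x is assigned a bare integer (no decimal point), so it is an int; y is assigned a number with a decimal point, so it is a float

int, float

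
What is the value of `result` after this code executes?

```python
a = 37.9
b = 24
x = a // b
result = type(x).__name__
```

a is float; b is int; x is float; result = 'float'

'float'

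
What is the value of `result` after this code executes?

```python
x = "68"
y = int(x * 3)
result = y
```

x = '68'; y = 686868; result = 686868

686868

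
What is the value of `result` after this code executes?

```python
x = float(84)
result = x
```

x = 84.0; result = 84.0

84.0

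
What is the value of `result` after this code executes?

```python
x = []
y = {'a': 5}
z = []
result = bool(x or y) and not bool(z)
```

x = []; y = {'a': 5}; z = []; result = True

True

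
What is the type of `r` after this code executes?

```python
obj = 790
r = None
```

None has type NoneType

NoneType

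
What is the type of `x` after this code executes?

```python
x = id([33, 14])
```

id() returns int

int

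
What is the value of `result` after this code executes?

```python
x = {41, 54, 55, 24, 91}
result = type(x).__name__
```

x is set; result = 'set'

'set'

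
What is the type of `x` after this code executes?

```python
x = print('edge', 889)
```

print() returns None

NoneType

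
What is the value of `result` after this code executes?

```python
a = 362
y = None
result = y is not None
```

a = 362; y = None; result = False

False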